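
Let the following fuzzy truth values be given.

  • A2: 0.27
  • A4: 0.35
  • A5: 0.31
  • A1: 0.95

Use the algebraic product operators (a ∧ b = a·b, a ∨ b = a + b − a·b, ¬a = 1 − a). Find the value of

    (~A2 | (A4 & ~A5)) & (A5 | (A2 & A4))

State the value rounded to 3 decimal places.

0.298

~A2 = 1 − 0.2700 = 0.7300
~A5 = 1 − 0.3100 = 0.6900
A4 & ~A5 = a·b on (0.3500, 0.6900) = 0.2415
~A2 | (A4 & ~A5) = a + b − a·b on (0.7300, 0.2415) = 0.7952
A2 & A4 = a·b on (0.2700, 0.3500) = 0.0945
A5 | (A2 & A4) = a + b − a·b on (0.3100, 0.0945) = 0.3752
(~A2 | (A4 & ~A5)) & (A5 | (A2 & A4)) = a·b on (0.7952, 0.3752) = 0.2984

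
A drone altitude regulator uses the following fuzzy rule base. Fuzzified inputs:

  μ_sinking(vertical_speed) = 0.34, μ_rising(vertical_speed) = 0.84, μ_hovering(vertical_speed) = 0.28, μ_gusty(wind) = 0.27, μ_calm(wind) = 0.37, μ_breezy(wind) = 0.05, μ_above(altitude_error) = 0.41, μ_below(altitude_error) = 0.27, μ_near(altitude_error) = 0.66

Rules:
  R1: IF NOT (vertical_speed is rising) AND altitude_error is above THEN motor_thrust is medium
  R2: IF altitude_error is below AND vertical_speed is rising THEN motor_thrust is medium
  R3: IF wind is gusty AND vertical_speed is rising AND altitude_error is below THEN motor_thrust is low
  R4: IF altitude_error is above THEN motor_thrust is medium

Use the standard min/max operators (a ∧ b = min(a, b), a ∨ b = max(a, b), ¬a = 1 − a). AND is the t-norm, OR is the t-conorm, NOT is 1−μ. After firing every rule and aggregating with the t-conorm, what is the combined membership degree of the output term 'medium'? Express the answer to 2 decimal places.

0.41

R1: ¬rising=1−0.84=0.16, above=0.41; AND[min(a, b)] → w = 0.16
R2: below=0.27, rising=0.84; AND[min(a, b)] → w = 0.27
R3: gusty=0.27, rising=0.84, below=0.27; AND[min(a, b)] → w = 0.27
R4: above=0.41 → w = 0.41
Rules with consequent 'medium': {R1, R2, R4} → strengths 0.16, 0.27, 0.41
Aggregate via t-conorm [max(a, b)]: 0.41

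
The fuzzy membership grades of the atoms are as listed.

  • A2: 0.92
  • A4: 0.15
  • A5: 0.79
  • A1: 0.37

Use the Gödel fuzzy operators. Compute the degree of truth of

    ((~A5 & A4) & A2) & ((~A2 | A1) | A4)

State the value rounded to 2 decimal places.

~A5 = 1 − 0.79 = 0.21
~A5 & A4 = min(a, b) on (0.21, 0.15) = 0.15
(~A5 & A4) & A2 = min(a, b) on (0.15, 0.92) = 0.15
~A2 = 1 − 0.92 = 0.08
~A2 | A1 = max(a, b) on (0.08, 0.37) = 0.37
(~A2 | A1) | A4 = max(a, b) on (0.37, 0.15) = 0.37
((~A5 & A4) & A2) & ((~A2 | A1) | A4) = min(a, b) on (0.15, 0.37) = 0.15

0.15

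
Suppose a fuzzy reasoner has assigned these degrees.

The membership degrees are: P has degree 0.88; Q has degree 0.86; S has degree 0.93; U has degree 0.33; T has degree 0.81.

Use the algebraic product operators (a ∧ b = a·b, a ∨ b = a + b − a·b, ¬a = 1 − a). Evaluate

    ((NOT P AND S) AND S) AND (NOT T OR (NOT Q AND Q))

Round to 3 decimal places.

0.030

NOT P = 1 − 0.8800 = 0.1200
NOT P AND S = a·b on (0.1200, 0.9300) = 0.1116
(NOT P AND S) AND S = a·b on (0.1116, 0.9300) = 0.1038
NOT T = 1 − 0.8100 = 0.1900
NOT Q = 1 − 0.8600 = 0.1400
NOT Q AND Q = a·b on (0.1400, 0.8600) = 0.1204
NOT T OR (NOT Q AND Q) = a + b − a·b on (0.1900, 0.1204) = 0.2875
((NOT P AND S) AND S) AND (NOT T OR (NOT Q AND Q)) = a·b on (0.1038, 0.2875) = 0.0298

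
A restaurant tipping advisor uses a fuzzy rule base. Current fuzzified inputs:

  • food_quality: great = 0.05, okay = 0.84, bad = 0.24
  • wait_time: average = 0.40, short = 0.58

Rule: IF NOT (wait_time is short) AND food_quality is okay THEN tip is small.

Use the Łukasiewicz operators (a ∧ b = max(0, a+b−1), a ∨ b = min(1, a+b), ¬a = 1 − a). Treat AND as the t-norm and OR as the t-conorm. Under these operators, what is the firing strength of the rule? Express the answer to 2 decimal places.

0.26

firing strength: ¬short=1−0.58=0.42, okay=0.84; AND[max(0, a+b−1)] → w = 0.26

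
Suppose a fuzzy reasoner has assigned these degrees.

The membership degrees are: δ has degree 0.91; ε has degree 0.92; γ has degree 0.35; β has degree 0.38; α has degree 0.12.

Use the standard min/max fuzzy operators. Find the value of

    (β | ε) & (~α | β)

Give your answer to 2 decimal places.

0.88

β | ε = max(a, b) on (0.38, 0.92) = 0.92
~α = 1 − 0.12 = 0.88
~α | β = max(a, b) on (0.88, 0.38) = 0.88
(β | ε) & (~α | β) = min(a, b) on (0.92, 0.88) = 0.88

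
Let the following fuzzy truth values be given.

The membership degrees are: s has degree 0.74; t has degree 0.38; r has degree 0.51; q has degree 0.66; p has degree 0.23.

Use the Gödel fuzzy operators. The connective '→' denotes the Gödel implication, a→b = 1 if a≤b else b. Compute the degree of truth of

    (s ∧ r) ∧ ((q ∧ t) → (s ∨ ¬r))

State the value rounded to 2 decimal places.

s ∧ r = min(a, b) on (0.74, 0.51) = 0.51
q ∧ t = min(a, b) on (0.66, 0.38) = 0.38
¬r = 1 − 0.51 = 0.49
s ∨ ¬r = max(a, b) on (0.74, 0.49) = 0.74
(q ∧ t) → (s ∨ ¬r)  [Gödel: 1 if a≤b else b] with a=0.38, b=0.74 → 1.00
(s ∧ r) ∧ ((q ∧ t) → (s ∨ ¬r)) = min(a, b) on (0.51, 1.00) = 0.51

0.51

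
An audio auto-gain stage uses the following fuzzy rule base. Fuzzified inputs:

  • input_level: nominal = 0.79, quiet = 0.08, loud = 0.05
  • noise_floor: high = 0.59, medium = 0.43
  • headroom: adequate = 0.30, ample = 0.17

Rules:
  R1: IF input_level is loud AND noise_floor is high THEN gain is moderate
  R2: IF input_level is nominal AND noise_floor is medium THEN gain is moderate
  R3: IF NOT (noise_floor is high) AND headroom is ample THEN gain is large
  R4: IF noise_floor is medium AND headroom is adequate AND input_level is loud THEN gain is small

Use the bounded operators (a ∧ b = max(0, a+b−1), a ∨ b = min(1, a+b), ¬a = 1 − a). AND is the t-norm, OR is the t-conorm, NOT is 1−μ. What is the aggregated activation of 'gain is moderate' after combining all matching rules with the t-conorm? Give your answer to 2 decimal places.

R1: loud=0.05, high=0.59; AND[max(0, a+b−1)] → w = 0.00
R2: nominal=0.79, medium=0.43; AND[max(0, a+b−1)] → w = 0.22
R3: ¬high=1−0.59=0.41, ample=0.17; AND[max(0, a+b−1)] → w = 0.00
R4: medium=0.43, adequate=0.30, loud=0.05; AND[max(0, a+b−1)] → w = 0.00
Rules with consequent 'moderate': {R1, R2} → strengths 0.00, 0.22
Aggregate via t-conorm [min(1, a+b)]: 0.22

0.22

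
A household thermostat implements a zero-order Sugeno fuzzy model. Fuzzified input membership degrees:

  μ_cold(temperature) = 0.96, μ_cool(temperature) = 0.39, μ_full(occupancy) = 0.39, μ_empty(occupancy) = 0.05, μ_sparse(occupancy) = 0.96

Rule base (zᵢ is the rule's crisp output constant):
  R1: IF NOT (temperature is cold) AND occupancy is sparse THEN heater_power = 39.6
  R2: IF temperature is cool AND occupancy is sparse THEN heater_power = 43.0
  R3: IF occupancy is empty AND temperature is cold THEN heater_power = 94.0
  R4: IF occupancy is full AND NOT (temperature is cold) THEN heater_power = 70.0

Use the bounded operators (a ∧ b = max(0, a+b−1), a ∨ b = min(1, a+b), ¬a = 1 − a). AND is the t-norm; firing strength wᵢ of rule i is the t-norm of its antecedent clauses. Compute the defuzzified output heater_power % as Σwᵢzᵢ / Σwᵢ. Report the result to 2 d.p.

R1 (z=39.6): ¬cold=1−0.96=0.04, sparse=0.96; AND[max(0, a+b−1)] → w = 0.00
R2 (z=43.0): cool=0.39, sparse=0.96; AND[max(0, a+b−1)] → w = 0.35
R3 (z=94.0): empty=0.05, cold=0.96; AND[max(0, a+b−1)] → w = 0.01
R4 (z=70.0): full=0.39, ¬cold=1−0.96=0.04; AND[max(0, a+b−1)] → w = 0.00
Weighted average = (0.00·39.6 + 0.35·43.0 + 0.01·94.0 + 0.00·70.0) / (0.00 + 0.35 + 0.01 + 0.00)
  = 15.9900 / 0.3600 = 44.42

44.42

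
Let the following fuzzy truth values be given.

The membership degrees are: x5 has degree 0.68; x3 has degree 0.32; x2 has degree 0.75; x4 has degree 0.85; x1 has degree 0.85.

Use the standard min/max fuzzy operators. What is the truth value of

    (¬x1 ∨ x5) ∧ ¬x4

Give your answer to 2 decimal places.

0.15

¬x1 = 1 − 0.85 = 0.15
¬x1 ∨ x5 = max(a, b) on (0.15, 0.68) = 0.68
¬x4 = 1 − 0.85 = 0.15
(¬x1 ∨ x5) ∧ ¬x4 = min(a, b) on (0.68, 0.15) = 0.15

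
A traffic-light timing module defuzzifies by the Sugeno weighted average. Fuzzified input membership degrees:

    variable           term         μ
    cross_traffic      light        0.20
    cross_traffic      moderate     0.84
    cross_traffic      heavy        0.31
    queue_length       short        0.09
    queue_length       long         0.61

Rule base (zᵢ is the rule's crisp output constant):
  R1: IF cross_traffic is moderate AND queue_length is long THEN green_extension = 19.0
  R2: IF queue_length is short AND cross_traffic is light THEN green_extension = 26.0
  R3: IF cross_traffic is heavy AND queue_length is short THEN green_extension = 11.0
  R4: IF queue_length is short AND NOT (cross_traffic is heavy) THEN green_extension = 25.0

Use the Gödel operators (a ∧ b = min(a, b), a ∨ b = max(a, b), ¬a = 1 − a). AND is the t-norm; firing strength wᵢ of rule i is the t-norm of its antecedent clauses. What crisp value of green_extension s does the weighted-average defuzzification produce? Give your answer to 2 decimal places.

R1 (z=19.0): moderate=0.84, long=0.61; AND[min(a, b)] → w = 0.61
R2 (z=26.0): short=0.09, light=0.20; AND[min(a, b)] → w = 0.09
R3 (z=11.0): heavy=0.31, short=0.09; AND[min(a, b)] → w = 0.09
R4 (z=25.0): short=0.09, ¬heavy=1−0.31=0.69; AND[min(a, b)] → w = 0.09
Weighted average = (0.61·19.0 + 0.09·26.0 + 0.09·11.0 + 0.09·25.0) / (0.61 + 0.09 + 0.09 + 0.09)
  = 17.1700 / 0.8800 = 19.51

19.51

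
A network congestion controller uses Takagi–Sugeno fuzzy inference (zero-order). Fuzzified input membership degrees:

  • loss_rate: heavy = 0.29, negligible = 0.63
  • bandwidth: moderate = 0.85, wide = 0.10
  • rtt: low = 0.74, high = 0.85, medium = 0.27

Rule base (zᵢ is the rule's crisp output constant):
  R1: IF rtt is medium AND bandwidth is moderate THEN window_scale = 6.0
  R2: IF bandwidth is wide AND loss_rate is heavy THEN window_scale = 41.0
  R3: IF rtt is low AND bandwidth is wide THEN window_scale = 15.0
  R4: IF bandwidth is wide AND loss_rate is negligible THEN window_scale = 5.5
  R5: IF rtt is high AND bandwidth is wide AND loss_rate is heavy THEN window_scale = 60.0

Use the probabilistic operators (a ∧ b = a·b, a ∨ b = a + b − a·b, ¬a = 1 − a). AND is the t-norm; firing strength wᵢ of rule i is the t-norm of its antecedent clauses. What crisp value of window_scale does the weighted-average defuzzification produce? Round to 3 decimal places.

R1 (z=6.0): medium=0.27, moderate=0.85; AND[a·b] → w = 0.2295
R2 (z=41.0): wide=0.10, heavy=0.29; AND[a·b] → w = 0.0290
R3 (z=15.0): low=0.74, wide=0.10; AND[a·b] → w = 0.0740
R4 (z=5.5): wide=0.10, negligible=0.63; AND[a·b] → w = 0.0630
R5 (z=60.0): high=0.85, wide=0.10, heavy=0.29; AND[a·b] → w = 0.0247
Weighted average = (0.2295·6.0 + 0.0290·41.0 + 0.0740·15.0 + 0.0630·5.5 + 0.0247·60.0) / (0.2295 + 0.0290 + 0.0740 + 0.0630 + 0.0247)
  = 5.5015 / 0.4202 = 13.094

13.094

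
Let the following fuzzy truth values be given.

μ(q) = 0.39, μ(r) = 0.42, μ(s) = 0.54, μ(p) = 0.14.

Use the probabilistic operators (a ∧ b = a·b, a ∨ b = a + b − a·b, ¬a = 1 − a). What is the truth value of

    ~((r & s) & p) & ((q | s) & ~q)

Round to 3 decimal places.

0.425

r & s = a·b on (0.4200, 0.5400) = 0.2268
(r & s) & p = a·b on (0.2268, 0.1400) = 0.0318
~((r & s) & p) = 1 − 0.0318 = 0.9682
q | s = a + b − a·b on (0.3900, 0.5400) = 0.7194
~q = 1 − 0.3900 = 0.6100
(q | s) & ~q = a·b on (0.7194, 0.6100) = 0.4388
~((r & s) & p) & ((q | s) & ~q) = a·b on (0.9682, 0.4388) = 0.4249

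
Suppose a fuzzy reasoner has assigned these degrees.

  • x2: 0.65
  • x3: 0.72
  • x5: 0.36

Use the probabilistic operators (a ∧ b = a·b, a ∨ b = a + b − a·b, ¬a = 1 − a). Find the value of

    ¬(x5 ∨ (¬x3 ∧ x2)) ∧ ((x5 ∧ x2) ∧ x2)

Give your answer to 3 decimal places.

0.080

¬x3 = 1 − 0.7200 = 0.2800
¬x3 ∧ x2 = a·b on (0.2800, 0.6500) = 0.1820
x5 ∨ (¬x3 ∧ x2) = a + b − a·b on (0.3600, 0.1820) = 0.4765
¬(x5 ∨ (¬x3 ∧ x2)) = 1 − 0.4765 = 0.5235
x5 ∧ x2 = a·b on (0.3600, 0.6500) = 0.2340
(x5 ∧ x2) ∧ x2 = a·b on (0.2340, 0.6500) = 0.1521
¬(x5 ∨ (¬x3 ∧ x2)) ∧ ((x5 ∧ x2) ∧ x2) = a·b on (0.5235, 0.1521) = 0.0796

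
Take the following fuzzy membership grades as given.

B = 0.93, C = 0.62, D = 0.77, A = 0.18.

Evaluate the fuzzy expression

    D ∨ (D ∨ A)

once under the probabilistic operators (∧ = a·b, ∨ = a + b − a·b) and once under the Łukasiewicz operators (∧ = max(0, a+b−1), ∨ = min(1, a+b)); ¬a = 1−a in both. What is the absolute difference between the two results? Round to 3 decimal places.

0.043

Under probabilistic:
  D ∨ A = a + b − a·b on (0.7700, 0.1800) = 0.8114
  D ∨ (D ∨ A) = a + b − a·b on (0.7700, 0.8114) = 0.9566
  → value = 0.9566
Under Łukasiewicz:
  D ∨ A = min(1, a+b) on (0.77, 0.18) = 0.95
  D ∨ (D ∨ A) = min(1, a+b) on (0.77, 0.95) = 1.00
  → value = 1.0000
|0.9566 − 1.0000| = 0.043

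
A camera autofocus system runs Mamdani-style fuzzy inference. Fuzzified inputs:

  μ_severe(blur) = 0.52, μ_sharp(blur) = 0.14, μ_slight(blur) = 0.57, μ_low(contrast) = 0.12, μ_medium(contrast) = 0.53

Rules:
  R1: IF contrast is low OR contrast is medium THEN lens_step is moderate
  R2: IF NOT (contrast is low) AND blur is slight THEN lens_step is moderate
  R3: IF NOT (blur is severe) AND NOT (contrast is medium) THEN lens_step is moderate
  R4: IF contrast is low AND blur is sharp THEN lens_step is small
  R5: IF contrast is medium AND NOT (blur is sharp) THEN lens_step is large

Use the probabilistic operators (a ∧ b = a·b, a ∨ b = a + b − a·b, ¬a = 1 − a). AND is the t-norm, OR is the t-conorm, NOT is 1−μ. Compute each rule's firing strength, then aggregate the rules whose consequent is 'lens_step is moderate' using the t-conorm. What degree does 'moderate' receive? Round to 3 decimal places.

0.840

R1: low=0.12, medium=0.53; OR[a + b − a·b] → w = 0.5864
R2: ¬low=1−0.12=0.88, slight=0.57; AND[a·b] → w = 0.5016
R3: ¬severe=1−0.52=0.48, ¬medium=1−0.53=0.47; AND[a·b] → w = 0.2256
R4: low=0.12, sharp=0.14; AND[a·b] → w = 0.0168
R5: medium=0.53, ¬sharp=1−0.14=0.86; AND[a·b] → w = 0.4558
Rules with consequent 'moderate': {R1, R2, R3} → strengths 0.5864, 0.5016, 0.2256
Aggregate via t-conorm [a + b − a·b]: 0.8404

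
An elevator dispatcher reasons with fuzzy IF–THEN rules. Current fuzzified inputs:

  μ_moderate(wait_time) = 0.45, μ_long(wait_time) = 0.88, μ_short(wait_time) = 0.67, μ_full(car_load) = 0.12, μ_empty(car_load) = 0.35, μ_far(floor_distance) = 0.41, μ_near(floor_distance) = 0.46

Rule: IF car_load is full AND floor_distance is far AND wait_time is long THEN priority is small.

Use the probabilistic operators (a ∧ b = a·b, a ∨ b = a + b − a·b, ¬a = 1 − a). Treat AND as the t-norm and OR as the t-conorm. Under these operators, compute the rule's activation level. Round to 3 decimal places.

0.043

firing strength: full=0.12, far=0.41, long=0.88; AND[a·b] → w = 0.0433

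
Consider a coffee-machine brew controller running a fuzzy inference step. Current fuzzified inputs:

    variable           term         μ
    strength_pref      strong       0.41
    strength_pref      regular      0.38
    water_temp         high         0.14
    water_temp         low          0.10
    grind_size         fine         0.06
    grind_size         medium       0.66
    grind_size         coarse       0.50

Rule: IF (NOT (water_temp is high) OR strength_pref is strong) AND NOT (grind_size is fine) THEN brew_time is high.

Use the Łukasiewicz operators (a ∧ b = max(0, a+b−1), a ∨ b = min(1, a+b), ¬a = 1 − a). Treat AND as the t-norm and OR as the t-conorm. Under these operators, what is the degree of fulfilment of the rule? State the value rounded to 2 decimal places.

0.94

firing strength: (¬high=1−0.14=0.86 OR strong=0.41) = 1.00; AND[max(0, a+b−1)] with ¬fine=1−0.06=0.94 → w = 0.94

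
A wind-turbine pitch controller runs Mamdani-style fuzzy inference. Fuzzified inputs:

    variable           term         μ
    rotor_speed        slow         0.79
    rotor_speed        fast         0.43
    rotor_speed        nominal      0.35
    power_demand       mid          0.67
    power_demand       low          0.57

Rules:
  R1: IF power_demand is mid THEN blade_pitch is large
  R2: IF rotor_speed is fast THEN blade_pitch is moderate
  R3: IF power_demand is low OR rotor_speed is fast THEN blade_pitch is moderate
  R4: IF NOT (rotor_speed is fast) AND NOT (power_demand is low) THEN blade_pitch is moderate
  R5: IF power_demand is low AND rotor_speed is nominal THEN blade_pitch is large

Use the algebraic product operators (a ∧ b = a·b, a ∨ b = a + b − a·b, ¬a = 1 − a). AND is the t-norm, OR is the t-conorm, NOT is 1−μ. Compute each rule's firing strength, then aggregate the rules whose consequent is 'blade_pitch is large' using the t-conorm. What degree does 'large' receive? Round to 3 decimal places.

0.736

R1: mid=0.67 → w = 0.6700
R2: fast=0.43 → w = 0.4300
R3: low=0.57, fast=0.43; OR[a + b − a·b] → w = 0.7549
R4: ¬fast=1−0.43=0.57, ¬low=1−0.57=0.43; AND[a·b] → w = 0.2451
R5: low=0.57, nominal=0.35; AND[a·b] → w = 0.1995
Rules with consequent 'large': {R1, R5} → strengths 0.6700, 0.1995
Aggregate via t-conorm [a + b − a·b]: 0.7358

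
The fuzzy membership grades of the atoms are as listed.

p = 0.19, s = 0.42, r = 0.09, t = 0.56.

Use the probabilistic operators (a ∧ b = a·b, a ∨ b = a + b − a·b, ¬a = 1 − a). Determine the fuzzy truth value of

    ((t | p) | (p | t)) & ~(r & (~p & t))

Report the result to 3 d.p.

0.837

t | p = a + b − a·b on (0.5600, 0.1900) = 0.6436
p | t = a + b − a·b on (0.1900, 0.5600) = 0.6436
(t | p) | (p | t) = a + b − a·b on (0.6436, 0.6436) = 0.8730
~p = 1 − 0.1900 = 0.8100
~p & t = a·b on (0.8100, 0.5600) = 0.4536
r & (~p & t) = a·b on (0.0900, 0.4536) = 0.0408
~(r & (~p & t)) = 1 − 0.0408 = 0.9592
((t | p) | (p | t)) & ~(r & (~p & t)) = a·b on (0.8730, 0.9592) = 0.8373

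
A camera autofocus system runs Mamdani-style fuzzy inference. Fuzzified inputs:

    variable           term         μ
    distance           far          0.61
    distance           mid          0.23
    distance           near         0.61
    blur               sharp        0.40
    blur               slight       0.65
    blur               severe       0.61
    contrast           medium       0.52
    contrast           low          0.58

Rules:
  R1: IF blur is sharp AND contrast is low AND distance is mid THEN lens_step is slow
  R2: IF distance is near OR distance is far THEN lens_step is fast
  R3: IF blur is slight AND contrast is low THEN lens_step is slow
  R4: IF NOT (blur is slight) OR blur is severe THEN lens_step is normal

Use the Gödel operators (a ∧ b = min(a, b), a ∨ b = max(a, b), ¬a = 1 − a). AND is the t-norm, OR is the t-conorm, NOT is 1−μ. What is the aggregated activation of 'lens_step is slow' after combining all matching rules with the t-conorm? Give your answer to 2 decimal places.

R1: sharp=0.40, low=0.58, mid=0.23; AND[min(a, b)] → w = 0.23
R2: near=0.61, far=0.61; OR[max(a, b)] → w = 0.61
R3: slight=0.65, low=0.58; AND[min(a, b)] → w = 0.58
R4: ¬slight=1−0.65=0.35, severe=0.61; OR[max(a, b)] → w = 0.61
Rules with consequent 'slow': {R1, R3} → strengths 0.23, 0.58
Aggregate via t-conorm [max(a, b)]: 0.58

0.58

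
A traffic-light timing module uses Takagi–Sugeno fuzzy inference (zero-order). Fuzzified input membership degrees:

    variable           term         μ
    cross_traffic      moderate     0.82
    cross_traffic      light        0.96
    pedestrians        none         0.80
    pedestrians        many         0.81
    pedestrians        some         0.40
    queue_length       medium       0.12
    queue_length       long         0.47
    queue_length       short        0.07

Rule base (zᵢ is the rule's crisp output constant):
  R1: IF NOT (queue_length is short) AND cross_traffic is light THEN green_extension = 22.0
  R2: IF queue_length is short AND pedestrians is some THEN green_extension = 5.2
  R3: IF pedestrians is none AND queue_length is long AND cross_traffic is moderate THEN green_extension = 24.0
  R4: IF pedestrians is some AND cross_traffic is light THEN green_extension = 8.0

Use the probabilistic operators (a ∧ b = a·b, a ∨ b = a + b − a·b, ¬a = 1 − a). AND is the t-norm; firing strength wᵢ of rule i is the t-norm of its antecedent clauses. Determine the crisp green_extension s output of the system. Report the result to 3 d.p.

R1 (z=22.0): ¬short=1−0.07=0.93, light=0.96; AND[a·b] → w = 0.8928
R2 (z=5.2): short=0.07, some=0.40; AND[a·b] → w = 0.0280
R3 (z=24.0): none=0.80, long=0.47, moderate=0.82; AND[a·b] → w = 0.3083
R4 (z=8.0): some=0.40, light=0.96; AND[a·b] → w = 0.3840
Weighted average = (0.8928·22.0 + 0.0280·5.2 + 0.3083·24.0 + 0.3840·8.0) / (0.8928 + 0.0280 + 0.3083 + 0.3840)
  = 30.2589 / 1.6131 = 18.758

18.758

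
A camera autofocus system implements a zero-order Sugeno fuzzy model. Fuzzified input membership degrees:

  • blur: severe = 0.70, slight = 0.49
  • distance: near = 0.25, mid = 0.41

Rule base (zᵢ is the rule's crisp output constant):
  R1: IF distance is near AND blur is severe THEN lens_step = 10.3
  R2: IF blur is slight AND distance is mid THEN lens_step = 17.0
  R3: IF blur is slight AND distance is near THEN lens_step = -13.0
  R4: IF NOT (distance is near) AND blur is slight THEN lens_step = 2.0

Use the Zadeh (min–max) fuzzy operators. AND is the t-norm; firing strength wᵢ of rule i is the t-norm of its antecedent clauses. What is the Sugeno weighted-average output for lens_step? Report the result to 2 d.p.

5.20

R1 (z=10.3): near=0.25, severe=0.70; AND[min(a, b)] → w = 0.25
R2 (z=17.0): slight=0.49, mid=0.41; AND[min(a, b)] → w = 0.41
R3 (z=-13.0): slight=0.49, near=0.25; AND[min(a, b)] → w = 0.25
R4 (z=2.0): ¬near=1−0.25=0.75, slight=0.49; AND[min(a, b)] → w = 0.49
Weighted average = (0.25·10.3 + 0.41·17.0 + 0.25·-13.0 + 0.49·2.0) / (0.25 + 0.41 + 0.25 + 0.49)
  = 7.2750 / 1.4000 = 5.20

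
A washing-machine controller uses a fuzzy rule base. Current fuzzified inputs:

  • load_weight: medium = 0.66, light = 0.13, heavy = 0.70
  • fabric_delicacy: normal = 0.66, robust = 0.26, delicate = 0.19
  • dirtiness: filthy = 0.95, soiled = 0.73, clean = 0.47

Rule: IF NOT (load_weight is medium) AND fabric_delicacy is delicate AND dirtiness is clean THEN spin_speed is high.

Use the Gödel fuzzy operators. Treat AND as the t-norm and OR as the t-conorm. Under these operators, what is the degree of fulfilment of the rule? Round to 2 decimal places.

firing strength: ¬medium=1−0.66=0.34, delicate=0.19, clean=0.47; AND[min(a, b)] → w = 0.19

0.19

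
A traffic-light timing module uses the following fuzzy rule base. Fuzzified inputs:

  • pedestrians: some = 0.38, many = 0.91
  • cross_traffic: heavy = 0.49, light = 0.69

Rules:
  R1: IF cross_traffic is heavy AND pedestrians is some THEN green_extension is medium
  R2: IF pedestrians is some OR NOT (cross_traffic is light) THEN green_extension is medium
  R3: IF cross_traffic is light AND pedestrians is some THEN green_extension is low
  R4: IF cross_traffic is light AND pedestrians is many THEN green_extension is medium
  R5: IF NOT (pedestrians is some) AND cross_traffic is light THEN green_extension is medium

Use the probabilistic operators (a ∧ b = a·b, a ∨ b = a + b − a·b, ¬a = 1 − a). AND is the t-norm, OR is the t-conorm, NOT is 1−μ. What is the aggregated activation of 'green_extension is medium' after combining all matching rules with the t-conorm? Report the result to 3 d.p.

R1: heavy=0.49, some=0.38; AND[a·b] → w = 0.1862
R2: some=0.38, ¬light=1−0.69=0.31; OR[a + b − a·b] → w = 0.5722
R3: light=0.69, some=0.38; AND[a·b] → w = 0.2622
R4: light=0.69, many=0.91; AND[a·b] → w = 0.6279
R5: ¬some=1−0.38=0.62, light=0.69; AND[a·b] → w = 0.4278
Rules with consequent 'medium': {R1, R2, R4, R5} → strengths 0.1862, 0.5722, 0.6279, 0.4278
Aggregate via t-conorm [a + b − a·b]: 0.9259

0.926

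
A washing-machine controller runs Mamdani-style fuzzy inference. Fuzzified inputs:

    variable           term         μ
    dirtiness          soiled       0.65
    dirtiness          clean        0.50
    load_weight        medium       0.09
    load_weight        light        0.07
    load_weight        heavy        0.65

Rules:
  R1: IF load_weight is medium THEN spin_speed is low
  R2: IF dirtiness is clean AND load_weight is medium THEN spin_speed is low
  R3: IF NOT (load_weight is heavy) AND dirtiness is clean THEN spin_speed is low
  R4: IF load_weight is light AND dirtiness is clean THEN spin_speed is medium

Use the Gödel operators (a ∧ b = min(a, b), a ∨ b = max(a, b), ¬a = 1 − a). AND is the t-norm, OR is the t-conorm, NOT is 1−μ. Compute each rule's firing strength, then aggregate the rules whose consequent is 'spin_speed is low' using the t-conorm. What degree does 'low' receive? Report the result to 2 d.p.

0.35

R1: medium=0.09 → w = 0.09
R2: clean=0.50, medium=0.09; AND[min(a, b)] → w = 0.09
R3: ¬heavy=1−0.65=0.35, clean=0.50; AND[min(a, b)] → w = 0.35
R4: light=0.07, clean=0.50; AND[min(a, b)] → w = 0.07
Rules with consequent 'low': {R1, R2, R3} → strengths 0.09, 0.09, 0.35
Aggregate via t-conorm [max(a, b)]: 0.35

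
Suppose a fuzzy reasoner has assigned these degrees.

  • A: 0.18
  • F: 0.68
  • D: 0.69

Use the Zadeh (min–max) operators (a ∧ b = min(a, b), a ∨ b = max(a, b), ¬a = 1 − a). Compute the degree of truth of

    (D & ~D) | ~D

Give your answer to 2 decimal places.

~D = 1 − 0.69 = 0.31
D & ~D = min(a, b) on (0.69, 0.31) = 0.31
~D = 1 − 0.69 = 0.31
(D & ~D) | ~D = max(a, b) on (0.31, 0.31) = 0.31

0.31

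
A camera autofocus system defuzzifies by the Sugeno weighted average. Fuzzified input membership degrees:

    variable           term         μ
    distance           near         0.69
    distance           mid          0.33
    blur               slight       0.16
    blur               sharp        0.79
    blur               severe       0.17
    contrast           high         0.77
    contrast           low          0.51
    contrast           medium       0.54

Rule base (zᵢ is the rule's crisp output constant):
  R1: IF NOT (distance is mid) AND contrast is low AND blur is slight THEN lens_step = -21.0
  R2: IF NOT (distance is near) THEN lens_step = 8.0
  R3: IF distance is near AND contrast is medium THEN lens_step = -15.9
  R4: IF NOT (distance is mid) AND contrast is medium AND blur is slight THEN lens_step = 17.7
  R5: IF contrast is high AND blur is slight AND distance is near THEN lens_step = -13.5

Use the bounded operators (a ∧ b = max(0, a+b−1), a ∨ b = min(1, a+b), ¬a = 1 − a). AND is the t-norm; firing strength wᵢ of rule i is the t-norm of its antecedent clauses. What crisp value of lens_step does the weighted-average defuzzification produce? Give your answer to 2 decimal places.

-2.18

R1 (z=-21.0): ¬mid=1−0.33=0.67, low=0.51, slight=0.16; AND[max(0, a+b−1)] → w = 0.00
R2 (z=8.0): ¬near=1−0.69=0.31 → w = 0.31
R3 (z=-15.9): near=0.69, medium=0.54; AND[max(0, a+b−1)] → w = 0.23
R4 (z=17.7): ¬mid=1−0.33=0.67, medium=0.54, slight=0.16; AND[max(0, a+b−1)] → w = 0.00
R5 (z=-13.5): high=0.77, slight=0.16, near=0.69; AND[max(0, a+b−1)] → w = 0.00
Weighted average = (0.00·-21.0 + 0.31·8.0 + 0.23·-15.9 + 0.00·17.7 + 0.00·-13.5) / (0.00 + 0.31 + 0.23 + 0.00 + 0.00)
  = -1.1770 / 0.5400 = -2.18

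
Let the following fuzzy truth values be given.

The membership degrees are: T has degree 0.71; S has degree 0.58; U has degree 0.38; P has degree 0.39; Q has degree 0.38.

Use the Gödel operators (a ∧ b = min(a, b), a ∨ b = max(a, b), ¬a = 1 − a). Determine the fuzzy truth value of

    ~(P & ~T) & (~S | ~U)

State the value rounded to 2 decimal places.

~T = 1 − 0.71 = 0.29
P & ~T = min(a, b) on (0.39, 0.29) = 0.29
~(P & ~T) = 1 − 0.29 = 0.71
~S = 1 − 0.58 = 0.42
~U = 1 − 0.38 = 0.62
~S | ~U = max(a, b) on (0.42, 0.62) = 0.62
~(P & ~T) & (~S | ~U) = min(a, b) on (0.71, 0.62) = 0.62

0.62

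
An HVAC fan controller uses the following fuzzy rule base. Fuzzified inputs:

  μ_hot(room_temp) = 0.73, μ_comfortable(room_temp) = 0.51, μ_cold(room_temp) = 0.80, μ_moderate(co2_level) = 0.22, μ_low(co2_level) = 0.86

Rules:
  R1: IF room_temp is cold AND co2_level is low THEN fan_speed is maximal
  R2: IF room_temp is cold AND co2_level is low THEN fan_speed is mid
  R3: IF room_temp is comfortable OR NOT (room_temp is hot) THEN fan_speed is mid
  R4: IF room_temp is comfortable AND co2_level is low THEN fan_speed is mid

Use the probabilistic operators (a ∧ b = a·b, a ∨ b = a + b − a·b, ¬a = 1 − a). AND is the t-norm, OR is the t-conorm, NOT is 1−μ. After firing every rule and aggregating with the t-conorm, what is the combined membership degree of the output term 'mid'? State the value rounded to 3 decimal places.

0.937

R1: cold=0.80, low=0.86; AND[a·b] → w = 0.6880
R2: cold=0.80, low=0.86; AND[a·b] → w = 0.6880
R3: comfortable=0.51, ¬hot=1−0.73=0.27; OR[a + b − a·b] → w = 0.6423
R4: comfortable=0.51, low=0.86; AND[a·b] → w = 0.4386
Rules with consequent 'mid': {R2, R3, R4} → strengths 0.6880, 0.6423, 0.4386
Aggregate via t-conorm [a + b − a·b]: 0.9373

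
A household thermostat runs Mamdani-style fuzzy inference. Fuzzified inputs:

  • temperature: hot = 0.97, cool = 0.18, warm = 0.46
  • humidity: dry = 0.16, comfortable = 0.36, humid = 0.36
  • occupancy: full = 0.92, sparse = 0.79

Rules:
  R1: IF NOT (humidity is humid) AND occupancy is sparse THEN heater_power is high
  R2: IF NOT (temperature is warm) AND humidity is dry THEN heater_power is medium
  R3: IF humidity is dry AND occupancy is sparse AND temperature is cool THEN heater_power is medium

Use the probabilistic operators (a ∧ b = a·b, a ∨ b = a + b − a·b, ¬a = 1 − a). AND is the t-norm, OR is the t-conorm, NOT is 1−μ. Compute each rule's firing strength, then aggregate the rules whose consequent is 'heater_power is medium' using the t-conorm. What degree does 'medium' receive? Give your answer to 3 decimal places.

R1: ¬humid=1−0.36=0.64, sparse=0.79; AND[a·b] → w = 0.5056
R2: ¬warm=1−0.46=0.54, dry=0.16; AND[a·b] → w = 0.0864
R3: dry=0.16, sparse=0.79, cool=0.18; AND[a·b] → w = 0.0228
Rules with consequent 'medium': {R2, R3} → strengths 0.0864, 0.0228
Aggregate via t-conorm [a + b − a·b]: 0.1072

0.107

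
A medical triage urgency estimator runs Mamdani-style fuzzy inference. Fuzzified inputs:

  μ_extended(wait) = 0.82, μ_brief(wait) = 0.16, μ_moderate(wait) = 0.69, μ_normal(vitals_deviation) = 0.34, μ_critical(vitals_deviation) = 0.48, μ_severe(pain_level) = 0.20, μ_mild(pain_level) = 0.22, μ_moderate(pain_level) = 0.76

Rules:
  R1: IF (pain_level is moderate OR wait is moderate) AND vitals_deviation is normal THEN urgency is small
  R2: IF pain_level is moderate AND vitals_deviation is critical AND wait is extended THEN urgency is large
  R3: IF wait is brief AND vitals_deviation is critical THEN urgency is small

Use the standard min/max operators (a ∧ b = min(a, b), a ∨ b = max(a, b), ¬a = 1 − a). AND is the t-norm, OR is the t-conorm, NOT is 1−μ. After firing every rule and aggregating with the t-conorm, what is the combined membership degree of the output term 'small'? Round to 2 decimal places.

0.34

R1: (moderate=0.76 OR moderate=0.69) = 0.76; AND[min(a, b)] with normal=0.34 → w = 0.34
R2: moderate=0.76, critical=0.48, extended=0.82; AND[min(a, b)] → w = 0.48
R3: brief=0.16, critical=0.48; AND[min(a, b)] → w = 0.16
Rules with consequent 'small': {R1, R3} → strengths 0.34, 0.16
Aggregate via t-conorm [max(a, b)]: 0.34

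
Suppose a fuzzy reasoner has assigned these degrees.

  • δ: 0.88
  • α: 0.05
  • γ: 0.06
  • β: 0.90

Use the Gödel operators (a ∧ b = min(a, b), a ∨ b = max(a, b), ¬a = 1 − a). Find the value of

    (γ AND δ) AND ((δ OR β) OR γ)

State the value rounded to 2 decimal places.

0.06

γ AND δ = min(a, b) on (0.06, 0.88) = 0.06
δ OR β = max(a, b) on (0.88, 0.90) = 0.90
(δ OR β) OR γ = max(a, b) on (0.90, 0.06) = 0.90
(γ AND δ) AND ((δ OR β) OR γ) = min(a, b) on (0.06, 0.90) = 0.06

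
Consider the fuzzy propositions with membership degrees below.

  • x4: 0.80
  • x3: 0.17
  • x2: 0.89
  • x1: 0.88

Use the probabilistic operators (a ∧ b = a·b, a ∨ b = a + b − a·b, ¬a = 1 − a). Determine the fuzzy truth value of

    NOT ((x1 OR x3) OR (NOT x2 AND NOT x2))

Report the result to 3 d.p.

0.098

x1 OR x3 = a + b − a·b on (0.8800, 0.1700) = 0.9004
NOT x2 = 1 − 0.8900 = 0.1100
NOT x2 = 1 − 0.8900 = 0.1100
NOT x2 AND NOT x2 = a·b on (0.1100, 0.1100) = 0.0121
(x1 OR x3) OR (NOT x2 AND NOT x2) = a + b − a·b on (0.9004, 0.0121) = 0.9016
NOT ((x1 OR x3) OR (NOT x2 AND NOT x2)) = 1 − 0.9016 = 0.0984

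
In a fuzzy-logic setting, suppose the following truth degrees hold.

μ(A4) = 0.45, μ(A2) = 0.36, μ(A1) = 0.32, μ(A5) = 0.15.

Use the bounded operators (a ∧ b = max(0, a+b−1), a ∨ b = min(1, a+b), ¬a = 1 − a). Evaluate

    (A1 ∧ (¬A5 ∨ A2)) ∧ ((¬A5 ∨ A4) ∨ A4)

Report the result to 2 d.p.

0.32

¬A5 = 1 − 0.15 = 0.85
¬A5 ∨ A2 = min(1, a+b) on (0.85, 0.36) = 1.00
A1 ∧ (¬A5 ∨ A2) = max(0, a+b−1) on (0.32, 1.00) = 0.32
¬A5 = 1 − 0.15 = 0.85
¬A5 ∨ A4 = min(1, a+b) on (0.85, 0.45) = 1.00
(¬A5 ∨ A4) ∨ A4 = min(1, a+b) on (1.00, 0.45) = 1.00
(A1 ∧ (¬A5 ∨ A2)) ∧ ((¬A5 ∨ A4) ∨ A4) = max(0, a+b−1) on (0.32, 1.00) = 0.32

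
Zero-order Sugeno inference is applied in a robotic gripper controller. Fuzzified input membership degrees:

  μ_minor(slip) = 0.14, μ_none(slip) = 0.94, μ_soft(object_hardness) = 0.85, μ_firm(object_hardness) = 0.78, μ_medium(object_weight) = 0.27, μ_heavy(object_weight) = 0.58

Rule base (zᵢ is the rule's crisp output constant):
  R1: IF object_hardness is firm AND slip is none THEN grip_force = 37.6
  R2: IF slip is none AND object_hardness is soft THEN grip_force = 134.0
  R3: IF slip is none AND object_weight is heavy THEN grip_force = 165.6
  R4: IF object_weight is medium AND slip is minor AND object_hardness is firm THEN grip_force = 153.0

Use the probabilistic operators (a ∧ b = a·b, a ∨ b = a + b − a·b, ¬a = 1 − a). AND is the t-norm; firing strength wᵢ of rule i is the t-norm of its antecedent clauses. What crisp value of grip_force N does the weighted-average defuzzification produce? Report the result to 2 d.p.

R1 (z=37.6): firm=0.78, none=0.94; AND[a·b] → w = 0.7332
R2 (z=134.0): none=0.94, soft=0.85; AND[a·b] → w = 0.7990
R3 (z=165.6): none=0.94, heavy=0.58; AND[a·b] → w = 0.5452
R4 (z=153.0): medium=0.27, minor=0.14, firm=0.78; AND[a·b] → w = 0.0295
Weighted average = (0.7332·37.6 + 0.7990·134.0 + 0.5452·165.6 + 0.0295·153.0) / (0.7332 + 0.7990 + 0.5452 + 0.0295)
  = 229.4305 / 2.1069 = 108.90

108.90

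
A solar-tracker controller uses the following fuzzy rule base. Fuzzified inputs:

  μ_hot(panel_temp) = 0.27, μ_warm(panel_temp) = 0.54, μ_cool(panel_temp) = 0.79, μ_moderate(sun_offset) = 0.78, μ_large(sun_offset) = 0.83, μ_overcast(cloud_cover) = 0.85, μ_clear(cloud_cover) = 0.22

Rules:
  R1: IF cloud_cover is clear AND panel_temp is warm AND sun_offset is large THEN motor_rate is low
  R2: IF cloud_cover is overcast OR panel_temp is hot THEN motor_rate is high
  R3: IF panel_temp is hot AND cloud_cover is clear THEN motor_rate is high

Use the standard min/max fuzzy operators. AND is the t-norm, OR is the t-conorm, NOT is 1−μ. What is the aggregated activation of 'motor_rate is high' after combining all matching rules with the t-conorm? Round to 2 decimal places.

0.85

R1: clear=0.22, warm=0.54, large=0.83; AND[min(a, b)] → w = 0.22
R2: overcast=0.85, hot=0.27; OR[max(a, b)] → w = 0.85
R3: hot=0.27, clear=0.22; AND[min(a, b)] → w = 0.22
Rules with consequent 'high': {R2, R3} → strengths 0.85, 0.22
Aggregate via t-conorm [max(a, b)]: 0.85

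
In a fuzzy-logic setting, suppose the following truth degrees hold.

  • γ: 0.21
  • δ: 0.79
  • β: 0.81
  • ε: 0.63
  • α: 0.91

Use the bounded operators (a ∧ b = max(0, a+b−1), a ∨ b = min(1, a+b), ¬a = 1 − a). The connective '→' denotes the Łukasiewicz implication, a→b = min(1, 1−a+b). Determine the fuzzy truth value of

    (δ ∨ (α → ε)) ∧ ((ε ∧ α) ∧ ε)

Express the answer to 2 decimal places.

α → ε  [Łukasiewicz: min(1, 1−a+b)] with a=0.91, b=0.63 → 0.72
δ ∨ (α → ε) = min(1, a+b) on (0.79, 0.72) = 1.00
ε ∧ α = max(0, a+b−1) on (0.63, 0.91) = 0.54
(ε ∧ α) ∧ ε = max(0, a+b−1) on (0.54, 0.63) = 0.17
(δ ∨ (α → ε)) ∧ ((ε ∧ α) ∧ ε) = max(0, a+b−1) on (1.00, 0.17) = 0.17

0.17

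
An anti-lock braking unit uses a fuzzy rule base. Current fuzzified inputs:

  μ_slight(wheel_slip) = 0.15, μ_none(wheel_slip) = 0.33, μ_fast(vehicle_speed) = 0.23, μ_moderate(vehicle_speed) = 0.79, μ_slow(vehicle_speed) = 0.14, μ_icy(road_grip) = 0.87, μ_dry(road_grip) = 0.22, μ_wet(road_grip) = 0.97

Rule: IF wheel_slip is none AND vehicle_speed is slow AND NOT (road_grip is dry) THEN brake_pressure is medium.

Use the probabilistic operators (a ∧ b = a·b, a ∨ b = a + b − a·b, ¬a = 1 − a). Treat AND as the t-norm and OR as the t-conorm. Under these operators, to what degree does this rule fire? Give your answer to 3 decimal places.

0.036

firing strength: none=0.33, slow=0.14, ¬dry=1−0.22=0.78; AND[a·b] → w = 0.0360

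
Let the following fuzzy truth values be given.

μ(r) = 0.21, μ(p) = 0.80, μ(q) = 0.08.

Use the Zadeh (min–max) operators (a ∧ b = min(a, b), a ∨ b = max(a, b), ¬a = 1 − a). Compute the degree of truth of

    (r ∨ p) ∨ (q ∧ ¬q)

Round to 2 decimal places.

r ∨ p = max(a, b) on (0.21, 0.80) = 0.80
¬q = 1 − 0.08 = 0.92
q ∧ ¬q = min(a, b) on (0.08, 0.92) = 0.08
(r ∨ p) ∨ (q ∧ ¬q) = max(a, b) on (0.80, 0.08) = 0.80

0.80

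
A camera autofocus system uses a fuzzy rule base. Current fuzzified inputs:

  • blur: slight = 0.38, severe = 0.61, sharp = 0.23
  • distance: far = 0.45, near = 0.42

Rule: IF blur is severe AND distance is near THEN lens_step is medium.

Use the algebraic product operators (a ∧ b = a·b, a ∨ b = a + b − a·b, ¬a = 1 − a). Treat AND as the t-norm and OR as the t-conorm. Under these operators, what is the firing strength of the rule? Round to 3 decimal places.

firing strength: severe=0.61, near=0.42; AND[a·b] → w = 0.2562

0.256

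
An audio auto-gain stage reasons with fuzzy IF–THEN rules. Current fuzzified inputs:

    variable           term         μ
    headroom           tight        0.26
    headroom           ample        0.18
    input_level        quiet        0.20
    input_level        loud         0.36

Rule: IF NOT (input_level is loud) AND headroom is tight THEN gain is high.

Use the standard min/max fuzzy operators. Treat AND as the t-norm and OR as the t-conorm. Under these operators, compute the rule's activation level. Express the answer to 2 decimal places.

firing strength: ¬loud=1−0.36=0.64, tight=0.26; AND[min(a, b)] → w = 0.26

0.26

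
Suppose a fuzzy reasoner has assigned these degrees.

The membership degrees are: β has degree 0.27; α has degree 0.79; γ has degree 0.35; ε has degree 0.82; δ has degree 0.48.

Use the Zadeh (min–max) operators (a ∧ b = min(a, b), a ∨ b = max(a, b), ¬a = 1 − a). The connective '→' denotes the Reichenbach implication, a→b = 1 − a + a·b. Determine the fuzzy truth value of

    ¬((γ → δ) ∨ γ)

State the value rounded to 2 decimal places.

0.18

γ → δ  [Reichenbach: 1 − a + a·b] with a=0.35, b=0.48 → 0.82
(γ → δ) ∨ γ = max(a, b) on (0.82, 0.35) = 0.82
¬((γ → δ) ∨ γ) = 1 − 0.82 = 0.18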